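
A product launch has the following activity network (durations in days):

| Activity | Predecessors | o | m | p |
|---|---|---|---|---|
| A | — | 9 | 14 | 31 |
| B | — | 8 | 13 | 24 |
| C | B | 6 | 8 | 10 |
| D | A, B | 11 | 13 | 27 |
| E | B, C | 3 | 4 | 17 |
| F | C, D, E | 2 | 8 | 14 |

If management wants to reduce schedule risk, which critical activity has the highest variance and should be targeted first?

A

te_A = (9 + 4·14 + 31)/6 = 96/6 = 16; σ²_A = ((31−9)/6)² = 13.444
te_B = (8 + 4·13 + 24)/6 = 84/6 = 14; σ²_B = ((24−8)/6)² = 7.111
te_C = (6 + 4·8 + 10)/6 = 48/6 = 8; σ²_C = ((10−6)/6)² = 0.444
te_D = (11 + 4·13 + 27)/6 = 90/6 = 15; σ²_D = ((27−11)/6)² = 7.111
te_E = (3 + 4·4 + 17)/6 = 36/6 = 6; σ²_E = ((17−3)/6)² = 5.444
te_F = (2 + 4·8 + 14)/6 = 48/6 = 8; σ²_F = ((14−2)/6)² = 4.000

Forward pass:
ES_A = 0; EF_A = 16
ES_B = 0; EF_B = 14
ES_C = 14; EF_C = 14+8 = 22
ES_D = max(EF_A=16, EF_B=14) = 16; EF_D = 16+15 = 31
ES_E = max(EF_B=14, EF_C=22) = 22; EF_E = 22+6 = 28
ES_F = max(EF_C=22, EF_D=31, EF_E=28) = 31; EF_F = 31+8 = 39
Expected project duration μ = 39 days. Critical path: A → D → F.

Variances on critical path: σ²_A=13.444, σ²_D=7.111, σ²_F=4.000.
Largest is σ²_A = 13.444.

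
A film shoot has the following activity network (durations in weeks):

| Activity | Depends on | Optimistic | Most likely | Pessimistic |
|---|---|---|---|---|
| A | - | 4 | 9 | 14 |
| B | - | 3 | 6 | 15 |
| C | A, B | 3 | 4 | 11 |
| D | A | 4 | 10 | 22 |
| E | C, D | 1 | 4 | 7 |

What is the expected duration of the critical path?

24 weeks

te_A = (4 + 4·9 + 14)/6 = 54/6 = 9
te_B = (3 + 4·6 + 15)/6 = 42/6 = 7
te_C = (3 + 4·4 + 11)/6 = 30/6 = 5
te_D = (4 + 4·10 + 22)/6 = 66/6 = 11
te_E = (1 + 4·4 + 7)/6 = 24/6 = 4

Forward pass:
ES_A = 0; EF_A = 9
ES_B = 0; EF_B = 7
ES_C = max(EF_A=9, EF_B=7) = 9; EF_C = 9+5 = 14
ES_D = 9; EF_D = 9+11 = 20
ES_E = max(EF_C=14, EF_D=20) = 20; EF_E = 20+4 = 24
Expected project duration μ = 24 weeks. Critical path: A → D → E.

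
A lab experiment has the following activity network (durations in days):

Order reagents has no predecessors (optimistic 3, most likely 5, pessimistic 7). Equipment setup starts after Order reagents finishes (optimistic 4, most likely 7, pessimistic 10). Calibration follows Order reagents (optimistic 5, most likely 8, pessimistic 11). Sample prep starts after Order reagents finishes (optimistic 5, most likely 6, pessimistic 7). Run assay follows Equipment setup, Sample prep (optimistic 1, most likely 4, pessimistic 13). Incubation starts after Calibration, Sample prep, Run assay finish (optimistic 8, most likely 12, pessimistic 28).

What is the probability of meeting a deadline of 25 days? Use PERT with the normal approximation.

0.070

te_Order reagents = (3 + 4·5 + 7)/6 = 30/6 = 5; σ²_Order reagents = ((7−3)/6)² = 0.444
te_Equipment setup = (4 + 4·7 + 10)/6 = 42/6 = 7; σ²_Equipment setup = ((10−4)/6)² = 1.000
te_Calibration = (5 + 4·8 + 11)/6 = 48/6 = 8; σ²_Calibration = ((11−5)/6)² = 1.000
te_Sample prep = (5 + 4·6 + 7)/6 = 36/6 = 6; σ²_Sample prep = ((7−5)/6)² = 0.111
te_Run assay = (1 + 4·4 + 13)/6 = 30/6 = 5; σ²_Run assay = ((13−1)/6)² = 4.000
te_Incubation = (8 + 4·12 + 28)/6 = 84/6 = 14; σ²_Incubation = ((28−8)/6)² = 11.111

Forward pass:
ES_Order reagents = 0; EF_Order reagents = 5
ES_Equipment setup = 5; EF_Equipment setup = 5+7 = 12
ES_Calibration = 5; EF_Calibration = 5+8 = 13
ES_Sample prep = 5; EF_Sample prep = 5+6 = 11
ES_Run assay = max(EF_Equipment setup=12, EF_Sample prep=11) = 12; EF_Run assay = 12+5 = 17
ES_Incubation = max(EF_Calibration=13, EF_Sample prep=11, EF_Run assay=17) = 17; EF_Incubation = 17+14 = 31
Expected project duration μ = 31 days. Critical path: Order reagents → Equipment setup → Run assay → Incubation.

Variance along critical path = 0.444 + 1.000 + 4.000 + 11.111 = 16.556; σ = √16.556 = 4.069 days.
Z = (25 − 31) / 4.069 = -1.475
P(T ≤ 25) = Φ(-1.475) ≈ 0.070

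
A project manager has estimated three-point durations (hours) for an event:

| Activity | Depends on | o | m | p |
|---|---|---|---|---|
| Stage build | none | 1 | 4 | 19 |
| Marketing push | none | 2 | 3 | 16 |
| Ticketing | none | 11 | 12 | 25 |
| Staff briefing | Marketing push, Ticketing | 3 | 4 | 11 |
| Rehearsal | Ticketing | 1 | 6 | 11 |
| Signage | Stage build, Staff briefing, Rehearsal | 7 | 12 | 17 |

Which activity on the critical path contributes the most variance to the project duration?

te_Stage build = (1 + 4·4 + 19)/6 = 36/6 = 6; σ²_Stage build = ((19−1)/6)² = 9.000
te_Marketing push = (2 + 4·3 + 16)/6 = 30/6 = 5; σ²_Marketing push = ((16−2)/6)² = 5.444
te_Ticketing = (11 + 4·12 + 25)/6 = 84/6 = 14; σ²_Ticketing = ((25−11)/6)² = 5.444
te_Staff briefing = (3 + 4·4 + 11)/6 = 30/6 = 5; σ²_Staff briefing = ((11−3)/6)² = 1.778
te_Rehearsal = (1 + 4·6 + 11)/6 = 36/6 = 6; σ²_Rehearsal = ((11−1)/6)² = 2.778
te_Signage = (7 + 4·12 + 17)/6 = 72/6 = 12; σ²_Signage = ((17−7)/6)² = 2.778

Forward pass:
ES_Stage build = 0; EF_Stage build = 6
ES_Marketing push = 0; EF_Marketing push = 5
ES_Ticketing = 0; EF_Ticketing = 14
ES_Staff briefing = max(EF_Marketing push=5, EF_Ticketing=14) = 14; EF_Staff briefing = 14+5 = 19
ES_Rehearsal = 14; EF_Rehearsal = 14+6 = 20
ES_Signage = max(EF_Stage build=6, EF_Staff briefing=19, EF_Rehearsal=20) = 20; EF_Signage = 20+12 = 32
Expected project duration μ = 32 hours. Critical path: Ticketing → Rehearsal → Signage.

Variances on critical path: σ²_Ticketing=5.444, σ²_Rehearsal=2.778, σ²_Signage=2.778.
Largest is σ²_Ticketing = 5.444.

Ticketing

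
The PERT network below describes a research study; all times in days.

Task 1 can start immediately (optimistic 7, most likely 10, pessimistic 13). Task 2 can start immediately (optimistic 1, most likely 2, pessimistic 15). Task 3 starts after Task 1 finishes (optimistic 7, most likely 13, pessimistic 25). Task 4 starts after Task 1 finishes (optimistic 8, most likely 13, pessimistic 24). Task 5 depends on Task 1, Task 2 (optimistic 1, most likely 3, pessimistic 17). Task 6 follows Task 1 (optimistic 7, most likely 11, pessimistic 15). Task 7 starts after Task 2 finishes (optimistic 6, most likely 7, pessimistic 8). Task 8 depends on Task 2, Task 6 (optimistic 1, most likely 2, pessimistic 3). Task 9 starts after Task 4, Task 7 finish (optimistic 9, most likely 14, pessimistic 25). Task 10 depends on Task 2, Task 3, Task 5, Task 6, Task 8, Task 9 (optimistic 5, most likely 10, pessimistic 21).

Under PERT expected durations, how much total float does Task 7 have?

te_Task 1 = (7 + 4·10 + 13)/6 = 60/6 = 10
te_Task 2 = (1 + 4·2 + 15)/6 = 24/6 = 4
te_Task 3 = (7 + 4·13 + 25)/6 = 84/6 = 14
te_Task 4 = (8 + 4·13 + 24)/6 = 84/6 = 14
te_Task 5 = (1 + 4·3 + 17)/6 = 30/6 = 5
te_Task 6 = (7 + 4·11 + 15)/6 = 66/6 = 11
te_Task 7 = (6 + 4·7 + 8)/6 = 42/6 = 7
te_Task 8 = (1 + 4·2 + 3)/6 = 12/6 = 2
te_Task 9 = (9 + 4·14 + 25)/6 = 90/6 = 15
te_Task 10 = (5 + 4·10 + 21)/6 = 66/6 = 11

Forward pass:
ES_Task 1 = 0; EF_Task 1 = 10
ES_Task 2 = 0; EF_Task 2 = 4
ES_Task 3 = 10; EF_Task 3 = 10+14 = 24
ES_Task 4 = 10; EF_Task 4 = 10+14 = 24
ES_Task 5 = max(EF_Task 1=10, EF_Task 2=4) = 10; EF_Task 5 = 10+5 = 15
ES_Task 6 = 10; EF_Task 6 = 10+11 = 21
ES_Task 7 = 4; EF_Task 7 = 4+7 = 11
ES_Task 8 = max(EF_Task 2=4, EF_Task 6=21) = 21; EF_Task 8 = 21+2 = 23
ES_Task 9 = max(EF_Task 4=24, EF_Task 7=11) = 24; EF_Task 9 = 24+15 = 39
ES_Task 10 = max(EF_Task 2=4, EF_Task 3=24, EF_Task 5=15, EF_Task 6=21, EF_Task 8=23, EF_Task 9=39) = 39; EF_Task 10 = 39+11 = 50
Expected project duration μ = 50 days. Critical path: Task 1 → Task 4 → Task 9 → Task 10.

Backward pass:
LF_Task 10 = 50; LS_Task 10 = 50−11 = 39
LF_Task 9 = LS_Task 10 = 39; LS_Task 9 = 39−15 = 24
LF_Task 8 = LS_Task 10 = 39; LS_Task 8 = 39−2 = 37
LF_Task 7 = LS_Task 9 = 24; LS_Task 7 = 24−7 = 17
LF_Task 6 = min(LS_Task 8=37, LS_Task 10=39) = 37; LS_Task 6 = 37−11 = 26
LF_Task 5 = LS_Task 10 = 39; LS_Task 5 = 39−5 = 34
LF_Task 4 = LS_Task 9 = 24; LS_Task 4 = 24−14 = 10
LF_Task 3 = LS_Task 10 = 39; LS_Task 3 = 39−14 = 25
LF_Task 2 = min(LS_Task 5=34, LS_Task 7=17, LS_Task 8=37, LS_Task 10=39) = 17; LS_Task 2 = 17−4 = 13
LF_Task 1 = min(LS_Task 3=25, LS_Task 4=10, LS_Task 5=34, LS_Task 6=26) = 10; LS_Task 1 = 10−10 = 0
Slack_Task 7 = LS_Task 7 − ES_Task 7 = 17 − 4 = 13

13 days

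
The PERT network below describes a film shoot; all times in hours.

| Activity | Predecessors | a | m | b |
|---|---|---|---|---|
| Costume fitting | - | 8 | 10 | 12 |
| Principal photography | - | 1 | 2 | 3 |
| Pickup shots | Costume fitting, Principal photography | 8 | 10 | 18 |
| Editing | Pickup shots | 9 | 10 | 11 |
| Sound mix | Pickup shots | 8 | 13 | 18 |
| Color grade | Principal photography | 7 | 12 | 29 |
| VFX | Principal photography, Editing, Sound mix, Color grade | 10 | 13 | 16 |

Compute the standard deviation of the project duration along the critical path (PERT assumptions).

2.65 hours

te_Costume fitting = (8 + 4·10 + 12)/6 = 60/6 = 10; σ²_Costume fitting = ((12−8)/6)² = 0.444
te_Principal photography = (1 + 4·2 + 3)/6 = 12/6 = 2; σ²_Principal photography = ((3−1)/6)² = 0.111
te_Pickup shots = (8 + 4·10 + 18)/6 = 66/6 = 11; σ²_Pickup shots = ((18−8)/6)² = 2.778
te_Editing = (9 + 4·10 + 11)/6 = 60/6 = 10; σ²_Editing = ((11−9)/6)² = 0.111
te_Sound mix = (8 + 4·13 + 18)/6 = 78/6 = 13; σ²_Sound mix = ((18−8)/6)² = 2.778
te_Color grade = (7 + 4·12 + 29)/6 = 84/6 = 14; σ²_Color grade = ((29−7)/6)² = 13.444
te_VFX = (10 + 4·13 + 16)/6 = 78/6 = 13; σ²_VFX = ((16−10)/6)² = 1.000

Forward pass:
ES_Costume fitting = 0; EF_Costume fitting = 10
ES_Principal photography = 0; EF_Principal photography = 2
ES_Pickup shots = max(EF_Costume fitting=10, EF_Principal photography=2) = 10; EF_Pickup shots = 10+11 = 21
ES_Editing = 21; EF_Editing = 21+10 = 31
ES_Sound mix = 21; EF_Sound mix = 21+13 = 34
ES_Color grade = 2; EF_Color grade = 2+14 = 16
ES_VFX = max(EF_Principal photography=2, EF_Editing=31, EF_Sound mix=34, EF_Color grade=16) = 34; EF_VFX = 34+13 = 47
Expected project duration μ = 47 hours. Critical path: Costume fitting → Pickup shots → Sound mix → VFX.

Variance along critical path = 0.444 + 2.778 + 2.778 + 1.000 = 7.000
σ = √7.000 = 2.646 hours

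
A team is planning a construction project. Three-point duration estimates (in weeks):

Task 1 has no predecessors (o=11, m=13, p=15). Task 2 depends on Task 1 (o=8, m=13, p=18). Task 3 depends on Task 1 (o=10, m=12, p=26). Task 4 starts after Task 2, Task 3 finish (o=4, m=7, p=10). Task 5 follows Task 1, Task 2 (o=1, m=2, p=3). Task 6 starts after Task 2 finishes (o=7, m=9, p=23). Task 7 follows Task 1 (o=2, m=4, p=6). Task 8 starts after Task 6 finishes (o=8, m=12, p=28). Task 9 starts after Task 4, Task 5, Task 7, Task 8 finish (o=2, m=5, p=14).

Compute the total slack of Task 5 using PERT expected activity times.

23 weeks

te_Task 1 = (11 + 4·13 + 15)/6 = 78/6 = 13
te_Task 2 = (8 + 4·13 + 18)/6 = 78/6 = 13
te_Task 3 = (10 + 4·12 + 26)/6 = 84/6 = 14
te_Task 4 = (4 + 4·7 + 10)/6 = 42/6 = 7
te_Task 5 = (1 + 4·2 + 3)/6 = 12/6 = 2
te_Task 6 = (7 + 4·9 + 23)/6 = 66/6 = 11
te_Task 7 = (2 + 4·4 + 6)/6 = 24/6 = 4
te_Task 8 = (8 + 4·12 + 28)/6 = 84/6 = 14
te_Task 9 = (2 + 4·5 + 14)/6 = 36/6 = 6

Forward pass:
ES_Task 1 = 0; EF_Task 1 = 13
ES_Task 2 = 13; EF_Task 2 = 13+13 = 26
ES_Task 3 = 13; EF_Task 3 = 13+14 = 27
ES_Task 4 = max(EF_Task 2=26, EF_Task 3=27) = 27; EF_Task 4 = 27+7 = 34
ES_Task 5 = max(EF_Task 1=13, EF_Task 2=26) = 26; EF_Task 5 = 26+2 = 28
ES_Task 6 = 26; EF_Task 6 = 26+11 = 37
ES_Task 7 = 13; EF_Task 7 = 13+4 = 17
ES_Task 8 = 37; EF_Task 8 = 37+14 = 51
ES_Task 9 = max(EF_Task 4=34, EF_Task 5=28, EF_Task 7=17, EF_Task 8=51) = 51; EF_Task 9 = 51+6 = 57
Expected project duration μ = 57 weeks. Critical path: Task 1 → Task 2 → Task 6 → Task 8 → Task 9.

Backward pass:
LF_Task 9 = 57; LS_Task 9 = 57−6 = 51
LF_Task 8 = LS_Task 9 = 51; LS_Task 8 = 51−14 = 37
LF_Task 7 = LS_Task 9 = 51; LS_Task 7 = 51−4 = 47
LF_Task 6 = LS_Task 8 = 37; LS_Task 6 = 37−11 = 26
LF_Task 5 = LS_Task 9 = 51; LS_Task 5 = 51−2 = 49
LF_Task 4 = LS_Task 9 = 51; LS_Task 4 = 51−7 = 44
LF_Task 3 = LS_Task 4 = 44; LS_Task 3 = 44−14 = 30
LF_Task 2 = min(LS_Task 4=44, LS_Task 5=49, LS_Task 6=26) = 26; LS_Task 2 = 26−13 = 13
LF_Task 1 = min(LS_Task 2=13, LS_Task 3=30, LS_Task 5=49, LS_Task 7=47) = 13; LS_Task 1 = 13−13 = 0
Slack_Task 5 = LS_Task 5 − ES_Task 5 = 49 − 26 = 23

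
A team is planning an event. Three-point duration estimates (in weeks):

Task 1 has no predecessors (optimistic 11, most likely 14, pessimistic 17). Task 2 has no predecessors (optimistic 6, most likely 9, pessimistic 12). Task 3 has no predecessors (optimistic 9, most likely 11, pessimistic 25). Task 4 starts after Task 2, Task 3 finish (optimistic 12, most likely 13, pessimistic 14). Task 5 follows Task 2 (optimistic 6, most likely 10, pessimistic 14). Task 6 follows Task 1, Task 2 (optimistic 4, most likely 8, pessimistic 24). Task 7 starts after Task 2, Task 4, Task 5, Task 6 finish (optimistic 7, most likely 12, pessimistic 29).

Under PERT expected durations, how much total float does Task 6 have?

2 weeks

te_Task 1 = (11 + 4·14 + 17)/6 = 84/6 = 14
te_Task 2 = (6 + 4·9 + 12)/6 = 54/6 = 9
te_Task 3 = (9 + 4·11 + 25)/6 = 78/6 = 13
te_Task 4 = (12 + 4·13 + 14)/6 = 78/6 = 13
te_Task 5 = (6 + 4·10 + 14)/6 = 60/6 = 10
te_Task 6 = (4 + 4·8 + 24)/6 = 60/6 = 10
te_Task 7 = (7 + 4·12 + 29)/6 = 84/6 = 14

Forward pass:
ES_Task 1 = 0; EF_Task 1 = 14
ES_Task 2 = 0; EF_Task 2 = 9
ES_Task 3 = 0; EF_Task 3 = 13
ES_Task 4 = max(EF_Task 2=9, EF_Task 3=13) = 13; EF_Task 4 = 13+13 = 26
ES_Task 5 = 9; EF_Task 5 = 9+10 = 19
ES_Task 6 = max(EF_Task 1=14, EF_Task 2=9) = 14; EF_Task 6 = 14+10 = 24
ES_Task 7 = max(EF_Task 2=9, EF_Task 4=26, EF_Task 5=19, EF_Task 6=24) = 26; EF_Task 7 = 26+14 = 40
Expected project duration μ = 40 weeks. Critical path: Task 3 → Task 4 → Task 7.

Backward pass:
LF_Task 7 = 40; LS_Task 7 = 40−14 = 26
LF_Task 6 = LS_Task 7 = 26; LS_Task 6 = 26−10 = 16
LF_Task 5 = LS_Task 7 = 26; LS_Task 5 = 26−10 = 16
LF_Task 4 = LS_Task 7 = 26; LS_Task 4 = 26−13 = 13
LF_Task 3 = LS_Task 4 = 13; LS_Task 3 = 13−13 = 0
LF_Task 2 = min(LS_Task 4=13, LS_Task 5=16, LS_Task 6=16, LS_Task 7=26) = 13; LS_Task 2 = 13−9 = 4
LF_Task 1 = LS_Task 6 = 16; LS_Task 1 = 16−14 = 2
Slack_Task 6 = LS_Task 6 − ES_Task 6 = 16 − 14 = 2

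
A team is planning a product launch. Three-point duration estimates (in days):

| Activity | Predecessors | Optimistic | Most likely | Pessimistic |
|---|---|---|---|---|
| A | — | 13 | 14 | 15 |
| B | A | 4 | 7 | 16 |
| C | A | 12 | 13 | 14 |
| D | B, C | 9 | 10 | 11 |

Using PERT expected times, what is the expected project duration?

te_A = (13 + 4·14 + 15)/6 = 84/6 = 14
te_B = (4 + 4·7 + 16)/6 = 48/6 = 8
te_C = (12 + 4·13 + 14)/6 = 78/6 = 13
te_D = (9 + 4·10 + 11)/6 = 60/6 = 10

Forward pass:
ES_A = 0; EF_A = 14
ES_B = 14; EF_B = 14+8 = 22
ES_C = 14; EF_C = 14+13 = 27
ES_D = max(EF_B=22, EF_C=27) = 27; EF_D = 27+10 = 37
Expected project duration μ = 37 days. Critical path: A → C → D.

37 days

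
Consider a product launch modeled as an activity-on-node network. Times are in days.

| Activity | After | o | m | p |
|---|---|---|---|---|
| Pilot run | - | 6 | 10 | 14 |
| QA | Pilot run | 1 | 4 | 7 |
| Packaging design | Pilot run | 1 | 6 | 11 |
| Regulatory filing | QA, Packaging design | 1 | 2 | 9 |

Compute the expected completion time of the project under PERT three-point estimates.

te_Pilot run = (6 + 4·10 + 14)/6 = 60/6 = 10
te_QA = (1 + 4·4 + 7)/6 = 24/6 = 4
te_Packaging design = (1 + 4·6 + 11)/6 = 36/6 = 6
te_Regulatory filing = (1 + 4·2 + 9)/6 = 18/6 = 3

Forward pass:
ES_Pilot run = 0; EF_Pilot run = 10
ES_QA = 10; EF_QA = 10+4 = 14
ES_Packaging design = 10; EF_Packaging design = 10+6 = 16
ES_Regulatory filing = max(EF_QA=14, EF_Packaging design=16) = 16; EF_Regulatory filing = 16+3 = 19
Expected project duration μ = 19 days. Critical path: Pilot run → Packaging design → Regulatory filing.

19 days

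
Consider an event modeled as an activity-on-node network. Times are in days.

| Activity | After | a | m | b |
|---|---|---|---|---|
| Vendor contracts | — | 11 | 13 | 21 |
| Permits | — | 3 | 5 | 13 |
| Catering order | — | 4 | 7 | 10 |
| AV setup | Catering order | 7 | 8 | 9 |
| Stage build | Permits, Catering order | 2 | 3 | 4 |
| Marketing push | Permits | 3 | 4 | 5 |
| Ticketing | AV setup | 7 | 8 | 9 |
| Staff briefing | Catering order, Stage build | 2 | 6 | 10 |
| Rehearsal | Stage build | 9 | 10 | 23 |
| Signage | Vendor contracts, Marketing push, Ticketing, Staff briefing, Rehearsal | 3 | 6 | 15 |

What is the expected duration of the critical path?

30 days

te_Vendor contracts = (11 + 4·13 + 21)/6 = 84/6 = 14
te_Permits = (3 + 4·5 + 13)/6 = 36/6 = 6
te_Catering order = (4 + 4·7 + 10)/6 = 42/6 = 7
te_AV setup = (7 + 4·8 + 9)/6 = 48/6 = 8
te_Stage build = (2 + 4·3 + 4)/6 = 18/6 = 3
te_Marketing push = (3 + 4·4 + 5)/6 = 24/6 = 4
te_Ticketing = (7 + 4·8 + 9)/6 = 48/6 = 8
te_Staff briefing = (2 + 4·6 + 10)/6 = 36/6 = 6
te_Rehearsal = (9 + 4·10 + 23)/6 = 72/6 = 12
te_Signage = (3 + 4·6 + 15)/6 = 42/6 = 7

Forward pass:
ES_Vendor contracts = 0; EF_Vendor contracts = 14
ES_Permits = 0; EF_Permits = 6
ES_Catering order = 0; EF_Catering order = 7
ES_AV setup = 7; EF_AV setup = 7+8 = 15
ES_Stage build = max(EF_Permits=6, EF_Catering order=7) = 7; EF_Stage build = 7+3 = 10
ES_Marketing push = 6; EF_Marketing push = 6+4 = 10
ES_Ticketing = 15; EF_Ticketing = 15+8 = 23
ES_Staff briefing = max(EF_Catering order=7, EF_Stage build=10) = 10; EF_Staff briefing = 10+6 = 16
ES_Rehearsal = 10; EF_Rehearsal = 10+12 = 22
ES_Signage = max(EF_Vendor contracts=14, EF_Marketing push=10, EF_Ticketing=23, EF_Staff briefing=16, EF_Rehearsal=22) = 23; EF_Signage = 23+7 = 30
Expected project duration μ = 30 days. Critical path: Catering order → AV setup → Ticketing → Signage.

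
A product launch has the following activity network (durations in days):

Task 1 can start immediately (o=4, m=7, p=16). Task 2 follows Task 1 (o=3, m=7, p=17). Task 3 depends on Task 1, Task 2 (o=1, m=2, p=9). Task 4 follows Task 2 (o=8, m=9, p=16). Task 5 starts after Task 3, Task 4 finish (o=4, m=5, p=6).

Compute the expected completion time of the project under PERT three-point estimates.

te_Task 1 = (4 + 4·7 + 16)/6 = 48/6 = 8
te_Task 2 = (3 + 4·7 + 17)/6 = 48/6 = 8
te_Task 3 = (1 + 4·2 + 9)/6 = 18/6 = 3
te_Task 4 = (8 + 4·9 + 16)/6 = 60/6 = 10
te_Task 5 = (4 + 4·5 + 6)/6 = 30/6 = 5

Forward pass:
ES_Task 1 = 0; EF_Task 1 = 8
ES_Task 2 = 8; EF_Task 2 = 8+8 = 16
ES_Task 3 = max(EF_Task 1=8, EF_Task 2=16) = 16; EF_Task 3 = 16+3 = 19
ES_Task 4 = 16; EF_Task 4 = 16+10 = 26
ES_Task 5 = max(EF_Task 3=19, EF_Task 4=26) = 26; EF_Task 5 = 26+5 = 31
Expected project duration μ = 31 days. Critical path: Task 1 → Task 2 → Task 4 → Task 5.

31 days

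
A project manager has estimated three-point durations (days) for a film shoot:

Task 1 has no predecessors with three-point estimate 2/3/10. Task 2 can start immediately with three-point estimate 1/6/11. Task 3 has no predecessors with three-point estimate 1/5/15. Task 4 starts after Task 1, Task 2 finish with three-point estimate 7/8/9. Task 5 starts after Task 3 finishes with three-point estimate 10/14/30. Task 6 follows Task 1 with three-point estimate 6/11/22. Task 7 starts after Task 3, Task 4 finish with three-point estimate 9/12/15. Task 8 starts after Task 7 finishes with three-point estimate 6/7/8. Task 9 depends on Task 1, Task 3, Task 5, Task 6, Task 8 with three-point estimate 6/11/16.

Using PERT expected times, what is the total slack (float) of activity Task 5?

11 days

te_Task 1 = (2 + 4·3 + 10)/6 = 24/6 = 4
te_Task 2 = (1 + 4·6 + 11)/6 = 36/6 = 6
te_Task 3 = (1 + 4·5 + 15)/6 = 36/6 = 6
te_Task 4 = (7 + 4·8 + 9)/6 = 48/6 = 8
te_Task 5 = (10 + 4·14 + 30)/6 = 96/6 = 16
te_Task 6 = (6 + 4·11 + 22)/6 = 72/6 = 12
te_Task 7 = (9 + 4·12 + 15)/6 = 72/6 = 12
te_Task 8 = (6 + 4·7 + 8)/6 = 42/6 = 7
te_Task 9 = (6 + 4·11 + 16)/6 = 66/6 = 11

Forward pass:
ES_Task 1 = 0; EF_Task 1 = 4
ES_Task 2 = 0; EF_Task 2 = 6
ES_Task 3 = 0; EF_Task 3 = 6
ES_Task 4 = max(EF_Task 1=4, EF_Task 2=6) = 6; EF_Task 4 = 6+8 = 14
ES_Task 5 = 6; EF_Task 5 = 6+16 = 22
ES_Task 6 = 4; EF_Task 6 = 4+12 = 16
ES_Task 7 = max(EF_Task 3=6, EF_Task 4=14) = 14; EF_Task 7 = 14+12 = 26
ES_Task 8 = 26; EF_Task 8 = 26+7 = 33
ES_Task 9 = max(EF_Task 1=4, EF_Task 3=6, EF_Task 5=22, EF_Task 6=16, EF_Task 8=33) = 33; EF_Task 9 = 33+11 = 44
Expected project duration μ = 44 days. Critical path: Task 2 → Task 4 → Task 7 → Task 8 → Task 9.

Backward pass:
LF_Task 9 = 44; LS_Task 9 = 44−11 = 33
LF_Task 8 = LS_Task 9 = 33; LS_Task 8 = 33−7 = 26
LF_Task 7 = LS_Task 8 = 26; LS_Task 7 = 26−12 = 14
LF_Task 6 = LS_Task 9 = 33; LS_Task 6 = 33−12 = 21
LF_Task 5 = LS_Task 9 = 33; LS_Task 5 = 33−16 = 17
LF_Task 4 = LS_Task 7 = 14; LS_Task 4 = 14−8 = 6
LF_Task 3 = min(LS_Task 5=17, LS_Task 7=14, LS_Task 9=33) = 14; LS_Task 3 = 14−6 = 8
LF_Task 2 = LS_Task 4 = 6; LS_Task 2 = 6−6 = 0
LF_Task 1 = min(LS_Task 4=6, LS_Task 6=21, LS_Task 9=33) = 6; LS_Task 1 = 6−4 = 2
Slack_Task 5 = LS_Task 5 − ES_Task 5 = 17 − 6 = 11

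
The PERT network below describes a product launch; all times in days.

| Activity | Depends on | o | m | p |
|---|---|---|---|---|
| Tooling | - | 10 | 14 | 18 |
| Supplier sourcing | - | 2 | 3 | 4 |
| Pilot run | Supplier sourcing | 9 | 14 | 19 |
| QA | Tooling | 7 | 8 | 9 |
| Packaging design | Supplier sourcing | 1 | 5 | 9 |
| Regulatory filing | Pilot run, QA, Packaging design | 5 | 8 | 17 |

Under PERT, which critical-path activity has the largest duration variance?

te_Tooling = (10 + 4·14 + 18)/6 = 84/6 = 14; σ²_Tooling = ((18−10)/6)² = 1.778
te_Supplier sourcing = (2 + 4·3 + 4)/6 = 18/6 = 3; σ²_Supplier sourcing = ((4−2)/6)² = 0.111
te_Pilot run = (9 + 4·14 + 19)/6 = 84/6 = 14; σ²_Pilot run = ((19−9)/6)² = 2.778
te_QA = (7 + 4·8 + 9)/6 = 48/6 = 8; σ²_QA = ((9−7)/6)² = 0.111
te_Packaging design = (1 + 4·5 + 9)/6 = 30/6 = 5; σ²_Packaging design = ((9−1)/6)² = 1.778
te_Regulatory filing = (5 + 4·8 + 17)/6 = 54/6 = 9; σ²_Regulatory filing = ((17−5)/6)² = 4.000

Forward pass:
ES_Tooling = 0; EF_Tooling = 14
ES_Supplier sourcing = 0; EF_Supplier sourcing = 3
ES_Pilot run = 3; EF_Pilot run = 3+14 = 17
ES_QA = 14; EF_QA = 14+8 = 22
ES_Packaging design = 3; EF_Packaging design = 3+5 = 8
ES_Regulatory filing = max(EF_Pilot run=17, EF_QA=22, EF_Packaging design=8) = 22; EF_Regulatory filing = 22+9 = 31
Expected project duration μ = 31 days. Critical path: Tooling → QA → Regulatory filing.

Variances on critical path: σ²_Tooling=1.778, σ²_QA=0.111, σ²_Regulatory filing=4.000.
Largest is σ²_Regulatory filing = 4.000.

Regulatory filing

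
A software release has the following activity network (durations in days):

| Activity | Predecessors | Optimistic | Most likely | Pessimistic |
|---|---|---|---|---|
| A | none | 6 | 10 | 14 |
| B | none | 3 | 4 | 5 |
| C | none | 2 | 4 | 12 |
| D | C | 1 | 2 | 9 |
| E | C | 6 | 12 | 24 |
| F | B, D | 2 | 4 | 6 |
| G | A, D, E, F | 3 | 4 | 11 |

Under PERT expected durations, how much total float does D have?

te_A = (6 + 4·10 + 14)/6 = 60/6 = 10
te_B = (3 + 4·4 + 5)/6 = 24/6 = 4
te_C = (2 + 4·4 + 12)/6 = 30/6 = 5
te_D = (1 + 4·2 + 9)/6 = 18/6 = 3
te_E = (6 + 4·12 + 24)/6 = 78/6 = 13
te_F = (2 + 4·4 + 6)/6 = 24/6 = 4
te_G = (3 + 4·4 + 11)/6 = 30/6 = 5

Forward pass:
ES_A = 0; EF_A = 10
ES_B = 0; EF_B = 4
ES_C = 0; EF_C = 5
ES_D = 5; EF_D = 5+3 = 8
ES_E = 5; EF_E = 5+13 = 18
ES_F = max(EF_B=4, EF_D=8) = 8; EF_F = 8+4 = 12
ES_G = max(EF_A=10, EF_D=8, EF_E=18, EF_F=12) = 18; EF_G = 18+5 = 23
Expected project duration μ = 23 days. Critical path: C → E → G.

Backward pass:
LF_G = 23; LS_G = 23−5 = 18
LF_F = LS_G = 18; LS_F = 18−4 = 14
LF_E = LS_G = 18; LS_E = 18−13 = 5
LF_D = min(LS_F=14, LS_G=18) = 14; LS_D = 14−3 = 11
LF_C = min(LS_D=11, LS_E=5) = 5; LS_C = 5−5 = 0
LF_B = LS_F = 14; LS_B = 14−4 = 10
LF_A = LS_G = 18; LS_A = 18−10 = 8
Slack_D = LS_D − ES_D = 11 − 5 = 6

6 days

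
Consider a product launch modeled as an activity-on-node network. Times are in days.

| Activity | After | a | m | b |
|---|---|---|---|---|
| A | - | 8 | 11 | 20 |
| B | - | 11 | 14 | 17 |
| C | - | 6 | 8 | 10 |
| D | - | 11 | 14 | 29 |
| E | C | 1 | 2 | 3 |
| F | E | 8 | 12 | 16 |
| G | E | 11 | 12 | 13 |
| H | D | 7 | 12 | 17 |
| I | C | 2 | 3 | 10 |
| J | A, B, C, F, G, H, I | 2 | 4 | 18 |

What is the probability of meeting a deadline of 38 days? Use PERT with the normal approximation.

0.821

te_A = (8 + 4·11 + 20)/6 = 72/6 = 12; σ²_A = ((20−8)/6)² = 4.000
te_B = (11 + 4·14 + 17)/6 = 84/6 = 14; σ²_B = ((17−11)/6)² = 1.000
te_C = (6 + 4·8 + 10)/6 = 48/6 = 8; σ²_C = ((10−6)/6)² = 0.444
te_D = (11 + 4·14 + 29)/6 = 96/6 = 16; σ²_D = ((29−11)/6)² = 9.000
te_E = (1 + 4·2 + 3)/6 = 12/6 = 2; σ²_E = ((3−1)/6)² = 0.111
te_F = (8 + 4·12 + 16)/6 = 72/6 = 12; σ²_F = ((16−8)/6)² = 1.778
te_G = (11 + 4·12 + 13)/6 = 72/6 = 12; σ²_G = ((13−11)/6)² = 0.111
te_H = (7 + 4·12 + 17)/6 = 72/6 = 12; σ²_H = ((17−7)/6)² = 2.778
te_I = (2 + 4·3 + 10)/6 = 24/6 = 4; σ²_I = ((10−2)/6)² = 1.778
te_J = (2 + 4·4 + 18)/6 = 36/6 = 6; σ²_J = ((18−2)/6)² = 7.111

Forward pass:
ES_A = 0; EF_A = 12
ES_B = 0; EF_B = 14
ES_C = 0; EF_C = 8
ES_D = 0; EF_D = 16
ES_E = 8; EF_E = 8+2 = 10
ES_F = 10; EF_F = 10+12 = 22
ES_G = 10; EF_G = 10+12 = 22
ES_H = 16; EF_H = 16+12 = 28
ES_I = 8; EF_I = 8+4 = 12
ES_J = max(EF_A=12, EF_B=14, EF_C=8, EF_F=22, EF_G=22, EF_H=28, EF_I=12) = 28; EF_J = 28+6 = 34
Expected project duration μ = 34 days. Critical path: D → H → J.

Variance along critical path = 9.000 + 2.778 + 7.111 = 18.889; σ = √18.889 = 4.346 days.
Z = (38 − 34) / 4.346 = 0.920
P(T ≤ 38) = Φ(0.920) ≈ 0.821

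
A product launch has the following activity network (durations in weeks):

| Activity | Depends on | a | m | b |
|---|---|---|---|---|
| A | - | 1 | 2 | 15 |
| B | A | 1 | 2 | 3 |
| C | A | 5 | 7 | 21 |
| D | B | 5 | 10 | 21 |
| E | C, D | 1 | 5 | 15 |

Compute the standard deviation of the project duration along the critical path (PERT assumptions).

te_A = (1 + 4·2 + 15)/6 = 24/6 = 4; σ²_A = ((15−1)/6)² = 5.444
te_B = (1 + 4·2 + 3)/6 = 12/6 = 2; σ²_B = ((3−1)/6)² = 0.111
te_C = (5 + 4·7 + 21)/6 = 54/6 = 9; σ²_C = ((21−5)/6)² = 7.111
te_D = (5 + 4·10 + 21)/6 = 66/6 = 11; σ²_D = ((21−5)/6)² = 7.111
te_E = (1 + 4·5 + 15)/6 = 36/6 = 6; σ²_E = ((15−1)/6)² = 5.444

Forward pass:
ES_A = 0; EF_A = 4
ES_B = 4; EF_B = 4+2 = 6
ES_C = 4; EF_C = 4+9 = 13
ES_D = 6; EF_D = 6+11 = 17
ES_E = max(EF_C=13, EF_D=17) = 17; EF_E = 17+6 = 23
Expected project duration μ = 23 weeks. Critical path: A → B → D → E.

Variance along critical path = 5.444 + 0.111 + 7.111 + 5.444 = 18.111
σ = √18.111 = 4.256 weeks

4.26 weeks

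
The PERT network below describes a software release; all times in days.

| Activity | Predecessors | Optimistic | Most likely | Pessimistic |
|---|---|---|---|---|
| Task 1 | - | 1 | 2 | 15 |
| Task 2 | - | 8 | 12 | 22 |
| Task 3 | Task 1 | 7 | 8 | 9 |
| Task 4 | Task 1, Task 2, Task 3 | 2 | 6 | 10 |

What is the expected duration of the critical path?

19 days

te_Task 1 = (1 + 4·2 + 15)/6 = 24/6 = 4
te_Task 2 = (8 + 4·12 + 22)/6 = 78/6 = 13
te_Task 3 = (7 + 4·8 + 9)/6 = 48/6 = 8
te_Task 4 = (2 + 4·6 + 10)/6 = 36/6 = 6

Forward pass:
ES_Task 1 = 0; EF_Task 1 = 4
ES_Task 2 = 0; EF_Task 2 = 13
ES_Task 3 = 4; EF_Task 3 = 4+8 = 12
ES_Task 4 = max(EF_Task 1=4, EF_Task 2=13, EF_Task 3=12) = 13; EF_Task 4 = 13+6 = 19
Expected project duration μ = 19 days. Critical path: Task 2 → Task 4.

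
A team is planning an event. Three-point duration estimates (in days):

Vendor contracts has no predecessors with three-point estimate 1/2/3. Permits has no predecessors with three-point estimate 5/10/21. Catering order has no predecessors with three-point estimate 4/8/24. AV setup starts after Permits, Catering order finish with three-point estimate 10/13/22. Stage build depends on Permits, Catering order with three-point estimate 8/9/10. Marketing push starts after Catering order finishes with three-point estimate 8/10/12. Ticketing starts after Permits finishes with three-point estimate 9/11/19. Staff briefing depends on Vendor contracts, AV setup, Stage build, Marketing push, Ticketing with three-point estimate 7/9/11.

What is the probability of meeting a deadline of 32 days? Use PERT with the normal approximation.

0.278

te_Vendor contracts = (1 + 4·2 + 3)/6 = 12/6 = 2; σ²_Vendor contracts = ((3−1)/6)² = 0.111
te_Permits = (5 + 4·10 + 21)/6 = 66/6 = 11; σ²_Permits = ((21−5)/6)² = 7.111
te_Catering order = (4 + 4·8 + 24)/6 = 60/6 = 10; σ²_Catering order = ((24−4)/6)² = 11.111
te_AV setup = (10 + 4·13 + 22)/6 = 84/6 = 14; σ²_AV setup = ((22−10)/6)² = 4.000
te_Stage build = (8 + 4·9 + 10)/6 = 54/6 = 9; σ²_Stage build = ((10−8)/6)² = 0.111
te_Marketing push = (8 + 4·10 + 12)/6 = 60/6 = 10; σ²_Marketing push = ((12−8)/6)² = 0.444
te_Ticketing = (9 + 4·11 + 19)/6 = 72/6 = 12; σ²_Ticketing = ((19−9)/6)² = 2.778
te_Staff briefing = (7 + 4·9 + 11)/6 = 54/6 = 9; σ²_Staff briefing = ((11−7)/6)² = 0.444

Forward pass:
ES_Vendor contracts = 0; EF_Vendor contracts = 2
ES_Permits = 0; EF_Permits = 11
ES_Catering order = 0; EF_Catering order = 10
ES_AV setup = max(EF_Permits=11, EF_Catering order=10) = 11; EF_AV setup = 11+14 = 25
ES_Stage build = max(EF_Permits=11, EF_Catering order=10) = 11; EF_Stage build = 11+9 = 20
ES_Marketing push = 10; EF_Marketing push = 10+10 = 20
ES_Ticketing = 11; EF_Ticketing = 11+12 = 23
ES_Staff briefing = max(EF_Vendor contracts=2, EF_AV setup=25, EF_Stage build=20, EF_Marketing push=20, EF_Ticketing=23) = 25; EF_Staff briefing = 25+9 = 34
Expected project duration μ = 34 days. Critical path: Permits → AV setup → Staff briefing.

Variance along critical path = 7.111 + 4.000 + 0.444 = 11.556; σ = √11.556 = 3.399 days.
Z = (32 − 34) / 3.399 = -0.588
P(T ≤ 32) = Φ(-0.588) ≈ 0.278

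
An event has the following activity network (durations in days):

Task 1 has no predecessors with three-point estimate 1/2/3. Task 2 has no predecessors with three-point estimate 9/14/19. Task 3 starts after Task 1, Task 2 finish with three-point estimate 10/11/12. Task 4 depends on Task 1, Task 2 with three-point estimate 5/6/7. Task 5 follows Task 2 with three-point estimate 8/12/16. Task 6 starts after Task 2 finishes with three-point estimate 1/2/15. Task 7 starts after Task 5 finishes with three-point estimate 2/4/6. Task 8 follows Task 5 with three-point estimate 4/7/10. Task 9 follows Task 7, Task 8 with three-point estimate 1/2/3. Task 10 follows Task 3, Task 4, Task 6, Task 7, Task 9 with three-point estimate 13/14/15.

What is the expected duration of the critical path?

49 days

te_Task 1 = (1 + 4·2 + 3)/6 = 12/6 = 2
te_Task 2 = (9 + 4·14 + 19)/6 = 84/6 = 14
te_Task 3 = (10 + 4·11 + 12)/6 = 66/6 = 11
te_Task 4 = (5 + 4·6 + 7)/6 = 36/6 = 6
te_Task 5 = (8 + 4·12 + 16)/6 = 72/6 = 12
te_Task 6 = (1 + 4·2 + 15)/6 = 24/6 = 4
te_Task 7 = (2 + 4·4 + 6)/6 = 24/6 = 4
te_Task 8 = (4 + 4·7 + 10)/6 = 42/6 = 7
te_Task 9 = (1 + 4·2 + 3)/6 = 12/6 = 2
te_Task 10 = (13 + 4·14 + 15)/6 = 84/6 = 14

Forward pass:
ES_Task 1 = 0; EF_Task 1 = 2
ES_Task 2 = 0; EF_Task 2 = 14
ES_Task 3 = max(EF_Task 1=2, EF_Task 2=14) = 14; EF_Task 3 = 14+11 = 25
ES_Task 4 = max(EF_Task 1=2, EF_Task 2=14) = 14; EF_Task 4 = 14+6 = 20
ES_Task 5 = 14; EF_Task 5 = 14+12 = 26
ES_Task 6 = 14; EF_Task 6 = 14+4 = 18
ES_Task 7 = 26; EF_Task 7 = 26+4 = 30
ES_Task 8 = 26; EF_Task 8 = 26+7 = 33
ES_Task 9 = max(EF_Task 7=30, EF_Task 8=33) = 33; EF_Task 9 = 33+2 = 35
ES_Task 10 = max(EF_Task 3=25, EF_Task 4=20, EF_Task 6=18, EF_Task 7=30, EF_Task 9=35) = 35; EF_Task 10 = 35+14 = 49
Expected project duration μ = 49 days. Critical path: Task 2 → Task 5 → Task 8 → Task 9 → Task 10.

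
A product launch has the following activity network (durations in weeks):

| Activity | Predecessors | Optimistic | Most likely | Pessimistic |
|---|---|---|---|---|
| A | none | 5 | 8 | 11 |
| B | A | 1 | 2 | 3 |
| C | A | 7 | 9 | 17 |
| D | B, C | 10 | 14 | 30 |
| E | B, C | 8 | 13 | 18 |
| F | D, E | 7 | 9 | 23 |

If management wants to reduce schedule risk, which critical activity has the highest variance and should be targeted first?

D

te_A = (5 + 4·8 + 11)/6 = 48/6 = 8; σ²_A = ((11−5)/6)² = 1.000
te_B = (1 + 4·2 + 3)/6 = 12/6 = 2; σ²_B = ((3−1)/6)² = 0.111
te_C = (7 + 4·9 + 17)/6 = 60/6 = 10; σ²_C = ((17−7)/6)² = 2.778
te_D = (10 + 4·14 + 30)/6 = 96/6 = 16; σ²_D = ((30−10)/6)² = 11.111
te_E = (8 + 4·13 + 18)/6 = 78/6 = 13; σ²_E = ((18−8)/6)² = 2.778
te_F = (7 + 4·9 + 23)/6 = 66/6 = 11; σ²_F = ((23−7)/6)² = 7.111

Forward pass:
ES_A = 0; EF_A = 8
ES_B = 8; EF_B = 8+2 = 10
ES_C = 8; EF_C = 8+10 = 18
ES_D = max(EF_B=10, EF_C=18) = 18; EF_D = 18+16 = 34
ES_E = max(EF_B=10, EF_C=18) = 18; EF_E = 18+13 = 31
ES_F = max(EF_D=34, EF_E=31) = 34; EF_F = 34+11 = 45
Expected project duration μ = 45 weeks. Critical path: A → C → D → F.

Variances on critical path: σ²_A=1.000, σ²_C=2.778, σ²_D=11.111, σ²_F=7.111.
Largest is σ²_D = 11.111.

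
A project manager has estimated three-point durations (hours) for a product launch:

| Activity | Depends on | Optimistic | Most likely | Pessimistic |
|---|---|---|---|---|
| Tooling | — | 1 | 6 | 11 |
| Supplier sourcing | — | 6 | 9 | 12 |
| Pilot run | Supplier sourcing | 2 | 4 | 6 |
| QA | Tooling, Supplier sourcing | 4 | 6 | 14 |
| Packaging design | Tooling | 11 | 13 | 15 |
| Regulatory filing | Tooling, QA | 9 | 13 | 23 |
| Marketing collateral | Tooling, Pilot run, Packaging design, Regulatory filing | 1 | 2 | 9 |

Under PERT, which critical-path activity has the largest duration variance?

te_Tooling = (1 + 4·6 + 11)/6 = 36/6 = 6; σ²_Tooling = ((11−1)/6)² = 2.778
te_Supplier sourcing = (6 + 4·9 + 12)/6 = 54/6 = 9; σ²_Supplier sourcing = ((12−6)/6)² = 1.000
te_Pilot run = (2 + 4·4 + 6)/6 = 24/6 = 4; σ²_Pilot run = ((6−2)/6)² = 0.444
te_QA = (4 + 4·6 + 14)/6 = 42/6 = 7; σ²_QA = ((14−4)/6)² = 2.778
te_Packaging design = (11 + 4·13 + 15)/6 = 78/6 = 13; σ²_Packaging design = ((15−11)/6)² = 0.444
te_Regulatory filing = (9 + 4·13 + 23)/6 = 84/6 = 14; σ²_Regulatory filing = ((23−9)/6)² = 5.444
te_Marketing collateral = (1 + 4·2 + 9)/6 = 18/6 = 3; σ²_Marketing collateral = ((9−1)/6)² = 1.778

Forward pass:
ES_Tooling = 0; EF_Tooling = 6
ES_Supplier sourcing = 0; EF_Supplier sourcing = 9
ES_Pilot run = 9; EF_Pilot run = 9+4 = 13
ES_QA = max(EF_Tooling=6, EF_Supplier sourcing=9) = 9; EF_QA = 9+7 = 16
ES_Packaging design = 6; EF_Packaging design = 6+13 = 19
ES_Regulatory filing = max(EF_Tooling=6, EF_QA=16) = 16; EF_Regulatory filing = 16+14 = 30
ES_Marketing collateral = max(EF_Tooling=6, EF_Pilot run=13, EF_Packaging design=19, EF_Regulatory filing=30) = 30; EF_Marketing collateral = 30+3 = 33
Expected project duration μ = 33 hours. Critical path: Supplier sourcing → QA → Regulatory filing → Marketing collateral.

Variances on critical path: σ²_Supplier sourcing=1.000, σ²_QA=2.778, σ²_Regulatory filing=5.444, σ²_Marketing collateral=1.778.
Largest is σ²_Regulatory filing = 5.444.

Regulatory filing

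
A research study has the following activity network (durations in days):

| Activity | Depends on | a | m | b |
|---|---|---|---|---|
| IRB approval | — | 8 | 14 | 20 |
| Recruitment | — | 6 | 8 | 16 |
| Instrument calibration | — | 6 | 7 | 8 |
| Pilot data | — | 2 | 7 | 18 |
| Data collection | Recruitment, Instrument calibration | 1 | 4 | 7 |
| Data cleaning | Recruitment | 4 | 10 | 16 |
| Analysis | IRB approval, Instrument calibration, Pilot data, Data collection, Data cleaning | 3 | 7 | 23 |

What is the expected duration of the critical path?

te_IRB approval = (8 + 4·14 + 20)/6 = 84/6 = 14
te_Recruitment = (6 + 4·8 + 16)/6 = 54/6 = 9
te_Instrument calibration = (6 + 4·7 + 8)/6 = 42/6 = 7
te_Pilot data = (2 + 4·7 + 18)/6 = 48/6 = 8
te_Data collection = (1 + 4·4 + 7)/6 = 24/6 = 4
te_Data cleaning = (4 + 4·10 + 16)/6 = 60/6 = 10
te_Analysis = (3 + 4·7 + 23)/6 = 54/6 = 9

Forward pass:
ES_IRB approval = 0; EF_IRB approval = 14
ES_Recruitment = 0; EF_Recruitment = 9
ES_Instrument calibration = 0; EF_Instrument calibration = 7
ES_Pilot data = 0; EF_Pilot data = 8
ES_Data collection = max(EF_Recruitment=9, EF_Instrument calibration=7) = 9; EF_Data collection = 9+4 = 13
ES_Data cleaning = 9; EF_Data cleaning = 9+10 = 19
ES_Analysis = max(EF_IRB approval=14, EF_Instrument calibration=7, EF_Pilot data=8, EF_Data collection=13, EF_Data cleaning=19) = 19; EF_Analysis = 19+9 = 28
Expected project duration μ = 28 days. Critical path: Recruitment → Data cleaning → Analysis.

28 days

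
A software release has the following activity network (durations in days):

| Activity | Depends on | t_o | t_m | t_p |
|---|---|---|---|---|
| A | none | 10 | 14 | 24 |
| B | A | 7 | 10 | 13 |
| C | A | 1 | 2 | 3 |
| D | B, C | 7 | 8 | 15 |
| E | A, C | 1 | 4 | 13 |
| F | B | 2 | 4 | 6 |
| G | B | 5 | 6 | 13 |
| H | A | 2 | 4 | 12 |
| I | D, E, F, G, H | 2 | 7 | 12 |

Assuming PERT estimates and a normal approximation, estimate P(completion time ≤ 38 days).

te_A = (10 + 4·14 + 24)/6 = 90/6 = 15; σ²_A = ((24−10)/6)² = 5.444
te_B = (7 + 4·10 + 13)/6 = 60/6 = 10; σ²_B = ((13−7)/6)² = 1.000
te_C = (1 + 4·2 + 3)/6 = 12/6 = 2; σ²_C = ((3−1)/6)² = 0.111
te_D = (7 + 4·8 + 15)/6 = 54/6 = 9; σ²_D = ((15−7)/6)² = 1.778
te_E = (1 + 4·4 + 13)/6 = 30/6 = 5; σ²_E = ((13−1)/6)² = 4.000
te_F = (2 + 4·4 + 6)/6 = 24/6 = 4; σ²_F = ((6−2)/6)² = 0.444
te_G = (5 + 4·6 + 13)/6 = 42/6 = 7; σ²_G = ((13−5)/6)² = 1.778
te_H = (2 + 4·4 + 12)/6 = 30/6 = 5; σ²_H = ((12−2)/6)² = 2.778
te_I = (2 + 4·7 + 12)/6 = 42/6 = 7; σ²_I = ((12−2)/6)² = 2.778

Forward pass:
ES_A = 0; EF_A = 15
ES_B = 15; EF_B = 15+10 = 25
ES_C = 15; EF_C = 15+2 = 17
ES_D = max(EF_B=25, EF_C=17) = 25; EF_D = 25+9 = 34
ES_E = max(EF_A=15, EF_C=17) = 17; EF_E = 17+5 = 22
ES_F = 25; EF_F = 25+4 = 29
ES_G = 25; EF_G = 25+7 = 32
ES_H = 15; EF_H = 15+5 = 20
ES_I = max(EF_D=34, EF_E=22, EF_F=29, EF_G=32, EF_H=20) = 34; EF_I = 34+7 = 41
Expected project duration μ = 41 days. Critical path: A → B → D → I.

Variance along critical path = 5.444 + 1.000 + 1.778 + 2.778 = 11.000; σ = √11.000 = 3.317 days.
Z = (38 − 41) / 3.317 = -0.905
P(T ≤ 38) = Φ(-0.905) ≈ 0.183

0.183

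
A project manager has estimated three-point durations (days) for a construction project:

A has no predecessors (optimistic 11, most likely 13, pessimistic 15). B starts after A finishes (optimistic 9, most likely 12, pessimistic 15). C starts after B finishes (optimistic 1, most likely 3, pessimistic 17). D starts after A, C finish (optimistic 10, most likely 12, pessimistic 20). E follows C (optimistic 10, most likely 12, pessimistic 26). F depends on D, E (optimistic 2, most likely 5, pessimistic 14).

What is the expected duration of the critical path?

te_A = (11 + 4·13 + 15)/6 = 78/6 = 13
te_B = (9 + 4·12 + 15)/6 = 72/6 = 12
te_C = (1 + 4·3 + 17)/6 = 30/6 = 5
te_D = (10 + 4·12 + 20)/6 = 78/6 = 13
te_E = (10 + 4·12 + 26)/6 = 84/6 = 14
te_F = (2 + 4·5 + 14)/6 = 36/6 = 6

Forward pass:
ES_A = 0; EF_A = 13
ES_B = 13; EF_B = 13+12 = 25
ES_C = 25; EF_C = 25+5 = 30
ES_D = max(EF_A=13, EF_C=30) = 30; EF_D = 30+13 = 43
ES_E = 30; EF_E = 30+14 = 44
ES_F = max(EF_D=43, EF_E=44) = 44; EF_F = 44+6 = 50
Expected project duration μ = 50 days. Critical path: A → B → C → E → F.

50 days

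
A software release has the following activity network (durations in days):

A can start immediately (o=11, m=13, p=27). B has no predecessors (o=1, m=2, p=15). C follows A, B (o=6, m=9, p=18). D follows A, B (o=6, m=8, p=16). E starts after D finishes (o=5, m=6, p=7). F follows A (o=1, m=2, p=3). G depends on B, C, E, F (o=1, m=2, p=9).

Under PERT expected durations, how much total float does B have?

te_A = (11 + 4·13 + 27)/6 = 90/6 = 15
te_B = (1 + 4·2 + 15)/6 = 24/6 = 4
te_C = (6 + 4·9 + 18)/6 = 60/6 = 10
te_D = (6 + 4·8 + 16)/6 = 54/6 = 9
te_E = (5 + 4·6 + 7)/6 = 36/6 = 6
te_F = (1 + 4·2 + 3)/6 = 12/6 = 2
te_G = (1 + 4·2 + 9)/6 = 18/6 = 3

Forward pass:
ES_A = 0; EF_A = 15
ES_B = 0; EF_B = 4
ES_C = max(EF_A=15, EF_B=4) = 15; EF_C = 15+10 = 25
ES_D = max(EF_A=15, EF_B=4) = 15; EF_D = 15+9 = 24
ES_E = 24; EF_E = 24+6 = 30
ES_F = 15; EF_F = 15+2 = 17
ES_G = max(EF_B=4, EF_C=25, EF_E=30, EF_F=17) = 30; EF_G = 30+3 = 33
Expected project duration μ = 33 days. Critical path: A → D → E → G.

Backward pass:
LF_G = 33; LS_G = 33−3 = 30
LF_F = LS_G = 30; LS_F = 30−2 = 28
LF_E = LS_G = 30; LS_E = 30−6 = 24
LF_D = LS_E = 24; LS_D = 24−9 = 15
LF_C = LS_G = 30; LS_C = 30−10 = 20
LF_B = min(LS_C=20, LS_D=15, LS_G=30) = 15; LS_B = 15−4 = 11
LF_A = min(LS_C=20, LS_D=15, LS_F=28) = 15; LS_A = 15−15 = 0
Slack_B = LS_B − ES_B = 11 − 0 = 11

11 days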